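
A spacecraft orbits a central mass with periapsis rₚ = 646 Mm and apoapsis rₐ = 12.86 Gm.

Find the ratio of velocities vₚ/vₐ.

Convert to SI: rₚ = 646 Mm = 6.46e+08 m; rₐ = 12.86 Gm = 1.286e+10 m.
Conservation of angular momentum gives rₚvₚ = rₐvₐ, so vₚ/vₐ = rₐ/rₚ.
vₚ/vₐ = 1.286e+10 / 6.46e+08 ≈ 19.91.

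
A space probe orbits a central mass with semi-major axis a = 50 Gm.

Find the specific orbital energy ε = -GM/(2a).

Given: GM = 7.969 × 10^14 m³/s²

Convert to SI: a = 50 Gm = 5e+10 m.
ε = −GM / (2a).
ε = −7.969e+14 / (2 · 5e+10) J/kg ≈ -7969 J/kg = -7.969 kJ/kg.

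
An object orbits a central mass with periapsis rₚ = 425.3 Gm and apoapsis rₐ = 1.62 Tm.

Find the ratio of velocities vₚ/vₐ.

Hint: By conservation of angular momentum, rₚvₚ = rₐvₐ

Convert to SI: rₚ = 425.3 Gm = 4.253e+11 m; rₐ = 1.62 Tm = 1.62e+12 m.
Conservation of angular momentum gives rₚvₚ = rₐvₐ, so vₚ/vₐ = rₐ/rₚ.
vₚ/vₐ = 1.62e+12 / 4.253e+11 ≈ 3.809.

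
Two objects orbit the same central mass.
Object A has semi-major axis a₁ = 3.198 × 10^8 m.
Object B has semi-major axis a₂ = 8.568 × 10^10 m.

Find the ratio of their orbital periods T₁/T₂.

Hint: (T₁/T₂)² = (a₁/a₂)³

From Kepler's third law, (T₁/T₂)² = (a₁/a₂)³, so T₁/T₂ = (a₁/a₂)^(3/2).
a₁/a₂ = 3.198e+08 / 8.568e+10 = 0.00373249.
T₁/T₂ = (0.00373249)^(3/2) ≈ 0.000228.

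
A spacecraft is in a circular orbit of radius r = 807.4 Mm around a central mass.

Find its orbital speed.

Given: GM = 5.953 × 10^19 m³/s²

Convert to SI: r = 807.4 Mm = 8.074e+08 m.
For a circular orbit, gravity supplies the centripetal force, so v = √(GM / r).
v = √(5.953e+19 / 8.074e+08) m/s ≈ 2.715e+05 m/s = 271.5 km/s.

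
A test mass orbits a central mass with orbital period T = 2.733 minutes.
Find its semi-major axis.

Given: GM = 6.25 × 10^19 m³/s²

Convert to SI: T = 2.733 minutes = 163.98 s.
Invert Kepler's third law: a = (GM · T² / (4π²))^(1/3).
Substituting T = 163.98 s and GM = 6.25e+19 m³/s²:
a = (6.25e+19 · (163.98)² / (4π²))^(1/3) m
a ≈ 3.492e+07 m = 34.92 Mm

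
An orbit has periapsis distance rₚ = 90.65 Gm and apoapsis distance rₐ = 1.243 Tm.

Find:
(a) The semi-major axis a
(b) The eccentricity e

Convert to SI: rₚ = 90.65 Gm = 9.065e+10 m; rₐ = 1.243 Tm = 1.243e+12 m.
(a) a = (rₚ + rₐ) / 2 = (9.065e+10 + 1.243e+12) / 2 ≈ 6.668e+11 m = 666.8 Gm.
(b) e = (rₐ − rₚ) / (rₐ + rₚ) = (1.243e+12 − 9.065e+10) / (1.243e+12 + 9.065e+10) ≈ 0.8641.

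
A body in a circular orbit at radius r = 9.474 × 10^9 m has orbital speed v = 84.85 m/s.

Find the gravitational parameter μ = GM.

For a circular orbit v² = GM/r, so GM = v² · r.
GM = (84.85)² · 9.474e+09 m³/s² ≈ 6.821e+13 m³/s² = 6.821 × 10^13 m³/s².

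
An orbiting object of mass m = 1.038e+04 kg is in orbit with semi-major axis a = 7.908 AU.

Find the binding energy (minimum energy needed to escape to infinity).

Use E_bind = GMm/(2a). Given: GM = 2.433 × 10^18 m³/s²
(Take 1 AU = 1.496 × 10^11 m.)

Convert to SI: a = 7.908 AU = 1.18304e+12 m.
Total orbital energy is E = −GMm/(2a); binding energy is E_bind = −E = GMm/(2a).
E_bind = 2.433e+18 · 1.038e+04 / (2 · 1.18304e+12) J ≈ 1.067e+10 J = 10.67 GJ.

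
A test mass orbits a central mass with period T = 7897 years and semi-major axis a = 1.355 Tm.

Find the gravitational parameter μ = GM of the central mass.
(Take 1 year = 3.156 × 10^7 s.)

Convert to SI: T = 7897 years = 2.49229e+11 s; a = 1.355 Tm = 1.355e+12 m.
GM = 4π² · a³ / T².
GM = 4π² · (1.355e+12)³ / (2.49229e+11)² m³/s² ≈ 1.581e+15 m³/s² = 1.581 × 10^15 m³/s².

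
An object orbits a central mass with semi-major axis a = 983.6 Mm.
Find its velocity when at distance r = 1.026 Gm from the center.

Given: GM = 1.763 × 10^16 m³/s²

Convert to SI: a = 983.6 Mm = 9.836e+08 m; r = 1.026 Gm = 1.026e+09 m.
Vis-viva: v = √(GM · (2/r − 1/a)).
2/r − 1/a = 2/1.026e+09 − 1/9.836e+08 = 9.32644e-10 m⁻¹.
v = √(1.763e+16 · 9.32644e-10) m/s ≈ 4055 m/s = 4.055 km/s.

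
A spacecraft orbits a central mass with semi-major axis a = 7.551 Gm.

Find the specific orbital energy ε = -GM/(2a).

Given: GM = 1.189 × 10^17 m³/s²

Convert to SI: a = 7.551 Gm = 7.551e+09 m.
ε = −GM / (2a).
ε = −1.189e+17 / (2 · 7.551e+09) J/kg ≈ -7.873e+06 J/kg = -7.873 MJ/kg.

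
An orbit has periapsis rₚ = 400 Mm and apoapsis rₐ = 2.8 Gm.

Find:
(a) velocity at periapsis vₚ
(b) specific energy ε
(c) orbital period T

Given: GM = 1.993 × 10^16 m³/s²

Convert to SI: rₚ = 400 Mm = 4e+08 m; rₐ = 2.8 Gm = 2.8e+09 m.
(a) With a = (rₚ + rₐ)/2 = 1.6e+09 m, vₚ = √(GM (2/rₚ − 1/a)) = √(1.993e+16 · (2/4e+08 − 1/1.6e+09)) m/s ≈ 9338 m/s
(b) With a = (rₚ + rₐ)/2 = 1.6e+09 m, ε = −GM/(2a) = −1.993e+16/(2 · 1.6e+09) J/kg ≈ -6.228e+06 J/kg
(c) With a = (rₚ + rₐ)/2 = 1.6e+09 m, T = 2π √(a³/GM) = 2π √((1.6e+09)³/1.993e+16) s ≈ 2.848e+06 s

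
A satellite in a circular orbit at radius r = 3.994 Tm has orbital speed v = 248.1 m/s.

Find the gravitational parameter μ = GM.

Convert to SI: r = 3.994 Tm = 3.994e+12 m.
For a circular orbit v² = GM/r, so GM = v² · r.
GM = (248.1)² · 3.994e+12 m³/s² ≈ 2.458e+17 m³/s² = 2.458 × 10^17 m³/s².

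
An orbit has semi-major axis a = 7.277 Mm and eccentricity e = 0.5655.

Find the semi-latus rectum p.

Convert to SI: a = 7.277 Mm = 7.277e+06 m.
p = a (1 − e²).
p = 7.277e+06 · (1 − (0.5655)²) = 7.277e+06 · 0.68021 ≈ 4.95e+06 m = 4.95 Mm.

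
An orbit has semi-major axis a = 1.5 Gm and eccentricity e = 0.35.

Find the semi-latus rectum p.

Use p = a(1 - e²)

Convert to SI: a = 1.5 Gm = 1.5e+09 m.
p = a (1 − e²).
p = 1.5e+09 · (1 − (0.35)²) = 1.5e+09 · 0.8775 ≈ 1.316e+09 m = 1.316 Gm.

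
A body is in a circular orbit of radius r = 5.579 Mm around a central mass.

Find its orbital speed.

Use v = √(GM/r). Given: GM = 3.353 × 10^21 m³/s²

Convert to SI: r = 5.579 Mm = 5.579e+06 m.
For a circular orbit, gravity supplies the centripetal force, so v = √(GM / r).
v = √(3.353e+21 / 5.579e+06) m/s ≈ 2.452e+07 m/s = 2.452e+04 km/s.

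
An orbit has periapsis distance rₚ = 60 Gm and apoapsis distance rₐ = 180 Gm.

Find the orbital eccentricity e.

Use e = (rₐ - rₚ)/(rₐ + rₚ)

Convert to SI: rₚ = 60 Gm = 6e+10 m; rₐ = 180 Gm = 1.8e+11 m.
e = (rₐ − rₚ) / (rₐ + rₚ).
e = (1.8e+11 − 6e+10) / (1.8e+11 + 6e+10) = 1.2e+11 / 2.4e+11 ≈ 0.5.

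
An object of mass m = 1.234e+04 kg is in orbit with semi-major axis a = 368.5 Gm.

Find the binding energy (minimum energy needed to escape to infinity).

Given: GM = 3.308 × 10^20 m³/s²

Convert to SI: a = 368.5 Gm = 3.685e+11 m.
Total orbital energy is E = −GMm/(2a); binding energy is E_bind = −E = GMm/(2a).
E_bind = 3.308e+20 · 1.234e+04 / (2 · 3.685e+11) J ≈ 5.539e+12 J = 5.539 TJ.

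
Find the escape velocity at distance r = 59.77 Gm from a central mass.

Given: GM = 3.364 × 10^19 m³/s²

Convert to SI: r = 59.77 Gm = 5.977e+10 m.
Escape velocity comes from setting total energy to zero: ½v² − GM/r = 0 ⇒ v_esc = √(2GM / r).
v_esc = √(2 · 3.364e+19 / 5.977e+10) m/s ≈ 3.355e+04 m/s = 33.55 km/s.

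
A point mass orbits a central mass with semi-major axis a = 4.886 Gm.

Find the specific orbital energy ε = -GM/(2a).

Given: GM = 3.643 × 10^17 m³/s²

Convert to SI: a = 4.886 Gm = 4.886e+09 m.
ε = −GM / (2a).
ε = −3.643e+17 / (2 · 4.886e+09) J/kg ≈ -3.728e+07 J/kg = -37.28 MJ/kg.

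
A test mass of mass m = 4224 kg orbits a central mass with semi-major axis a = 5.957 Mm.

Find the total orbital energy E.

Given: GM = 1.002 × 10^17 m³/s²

Convert to SI: a = 5.957 Mm = 5.957e+06 m.
E = −GMm / (2a).
E = −1.002e+17 · 4224 / (2 · 5.957e+06) J ≈ -3.552e+13 J = -35.52 TJ.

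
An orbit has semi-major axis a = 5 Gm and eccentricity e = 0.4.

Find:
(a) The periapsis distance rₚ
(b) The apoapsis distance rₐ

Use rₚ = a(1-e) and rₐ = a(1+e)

Convert to SI: a = 5 Gm = 5e+09 m.
(a) rₚ = a(1 − e) = 5e+09 · (1 − 0.4) = 5e+09 · 0.6 ≈ 3e+09 m = 3 Gm.
(b) rₐ = a(1 + e) = 5e+09 · (1 + 0.4) = 5e+09 · 1.4 ≈ 7e+09 m = 7 Gm.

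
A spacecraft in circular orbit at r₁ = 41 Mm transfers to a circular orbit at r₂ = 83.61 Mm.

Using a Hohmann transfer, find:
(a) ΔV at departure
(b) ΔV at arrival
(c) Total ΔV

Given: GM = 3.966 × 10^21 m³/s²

Convert to SI: r₁ = 41 Mm = 4.1e+07 m; r₂ = 83.61 Mm = 8.361e+07 m.
Transfer semi-major axis: a_t = (r₁ + r₂)/2 = (4.1e+07 + 8.361e+07)/2 = 6.2305e+07 m.
Circular speeds: v₁ = √(GM/r₁) = 9.83523e+06 m/s, v₂ = √(GM/r₂) = 6.88727e+06 m/s.
Transfer speeds (vis-viva v² = GM(2/r − 1/a_t)): v₁ᵗ = 1.13934e+07 m/s, v₂ᵗ = 5.58699e+06 m/s.
(a) ΔV₁ = |v₁ᵗ − v₁| ≈ 1.558e+06 m/s = 1558 km/s.
(b) ΔV₂ = |v₂ − v₂ᵗ| ≈ 1.3e+06 m/s = 1300 km/s.
(c) ΔV_total = ΔV₁ + ΔV₂ ≈ 2.858e+06 m/s = 2858 km/s.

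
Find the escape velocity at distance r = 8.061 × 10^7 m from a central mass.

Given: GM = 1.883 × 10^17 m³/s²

Escape velocity comes from setting total energy to zero: ½v² − GM/r = 0 ⇒ v_esc = √(2GM / r).
v_esc = √(2 · 1.883e+17 / 8.061e+07) m/s ≈ 6.835e+04 m/s = 68.35 km/s.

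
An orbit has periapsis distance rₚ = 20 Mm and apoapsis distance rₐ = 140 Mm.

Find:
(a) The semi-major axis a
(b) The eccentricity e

Convert to SI: rₚ = 20 Mm = 2e+07 m; rₐ = 140 Mm = 1.4e+08 m.
(a) a = (rₚ + rₐ) / 2 = (2e+07 + 1.4e+08) / 2 ≈ 8e+07 m = 80 Mm.
(b) e = (rₐ − rₚ) / (rₐ + rₚ) = (1.4e+08 − 2e+07) / (1.4e+08 + 2e+07) ≈ 0.75.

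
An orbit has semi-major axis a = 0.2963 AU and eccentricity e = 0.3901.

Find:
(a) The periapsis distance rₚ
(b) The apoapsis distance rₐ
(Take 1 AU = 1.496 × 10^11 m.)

Convert to SI: a = 0.2963 AU = 4.43265e+10 m.
(a) rₚ = a(1 − e) = 4.43265e+10 · (1 − 0.3901) = 4.43265e+10 · 0.6099 ≈ 2.703e+10 m = 0.1807 AU.
(b) rₐ = a(1 + e) = 4.43265e+10 · (1 + 0.3901) = 4.43265e+10 · 1.3901 ≈ 6.162e+10 m = 0.4119 AU.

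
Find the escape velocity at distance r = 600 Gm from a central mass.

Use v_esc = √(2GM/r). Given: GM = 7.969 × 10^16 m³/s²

Convert to SI: r = 600 Gm = 6e+11 m.
Escape velocity comes from setting total energy to zero: ½v² − GM/r = 0 ⇒ v_esc = √(2GM / r).
v_esc = √(2 · 7.969e+16 / 6e+11) m/s ≈ 515.4 m/s = 515.4 m/s.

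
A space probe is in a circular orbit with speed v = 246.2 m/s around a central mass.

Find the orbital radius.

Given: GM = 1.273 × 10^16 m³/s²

For a circular orbit, v² = GM / r, so r = GM / v².
r = 1.273e+16 / (246.2)² m ≈ 2.1e+11 m = 2.1 × 10^11 m.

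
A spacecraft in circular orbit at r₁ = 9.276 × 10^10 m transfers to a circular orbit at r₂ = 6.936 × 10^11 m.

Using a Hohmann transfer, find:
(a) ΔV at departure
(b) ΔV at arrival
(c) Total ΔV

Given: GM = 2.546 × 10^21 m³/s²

Transfer semi-major axis: a_t = (r₁ + r₂)/2 = (9.276e+10 + 6.936e+11)/2 = 3.9318e+11 m.
Circular speeds: v₁ = √(GM/r₁) = 165672 m/s, v₂ = √(GM/r₂) = 60586.3 m/s.
Transfer speeds (vis-viva v² = GM(2/r − 1/a_t)): v₁ᵗ = 220043 m/s, v₂ᵗ = 29427.9 m/s.
(a) ΔV₁ = |v₁ᵗ − v₁| ≈ 5.437e+04 m/s = 54.37 km/s.
(b) ΔV₂ = |v₂ − v₂ᵗ| ≈ 3.116e+04 m/s = 31.16 km/s.
(c) ΔV_total = ΔV₁ + ΔV₂ ≈ 8.553e+04 m/s = 85.53 km/s.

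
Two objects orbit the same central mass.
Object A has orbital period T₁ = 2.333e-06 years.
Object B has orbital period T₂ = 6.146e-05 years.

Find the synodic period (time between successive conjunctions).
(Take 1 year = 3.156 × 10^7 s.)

Convert to SI: T₁ = 2.333e-06 years = 73.6295 s; T₂ = 6.146e-05 years = 1939.68 s.
T_syn = |T₁ · T₂ / (T₁ − T₂)|.
T_syn = |73.6295 · 1939.68 / (73.6295 − 1939.68)| s ≈ 76.53 s = 2.425e-06 years.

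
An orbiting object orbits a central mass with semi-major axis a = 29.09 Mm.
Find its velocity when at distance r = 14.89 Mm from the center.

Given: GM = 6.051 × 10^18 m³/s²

Convert to SI: a = 29.09 Mm = 2.909e+07 m; r = 14.89 Mm = 1.489e+07 m.
Vis-viva: v = √(GM · (2/r − 1/a)).
2/r − 1/a = 2/1.489e+07 − 1/2.909e+07 = 9.99423e-08 m⁻¹.
v = √(6.051e+18 · 9.99423e-08) m/s ≈ 7.777e+05 m/s = 777.7 km/s.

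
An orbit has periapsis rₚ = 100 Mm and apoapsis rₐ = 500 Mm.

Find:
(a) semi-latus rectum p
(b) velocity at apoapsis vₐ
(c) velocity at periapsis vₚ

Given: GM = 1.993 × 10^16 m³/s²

Convert to SI: rₚ = 100 Mm = 1e+08 m; rₐ = 500 Mm = 5e+08 m.
(a) From a = (rₚ + rₐ)/2 = 3e+08 m and e = (rₐ − rₚ)/(rₐ + rₚ) = 0.666667, p = a(1 − e²) = 3e+08 · (1 − (0.666667)²) ≈ 1.667e+08 m
(b) With a = (rₚ + rₐ)/2 = 3e+08 m, vₐ = √(GM (2/rₐ − 1/a)) = √(1.993e+16 · (2/5e+08 − 1/3e+08)) m/s ≈ 3645 m/s
(c) With a = (rₚ + rₐ)/2 = 3e+08 m, vₚ = √(GM (2/rₚ − 1/a)) = √(1.993e+16 · (2/1e+08 − 1/3e+08)) m/s ≈ 1.823e+04 m/s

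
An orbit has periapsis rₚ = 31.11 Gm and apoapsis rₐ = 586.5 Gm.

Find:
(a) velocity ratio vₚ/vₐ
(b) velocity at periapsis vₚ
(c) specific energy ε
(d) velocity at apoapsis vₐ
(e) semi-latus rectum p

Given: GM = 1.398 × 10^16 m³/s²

Convert to SI: rₚ = 31.11 Gm = 3.111e+10 m; rₐ = 586.5 Gm = 5.865e+11 m.
(a) Conservation of angular momentum (rₚvₚ = rₐvₐ) gives vₚ/vₐ = rₐ/rₚ = 5.865e+11/3.111e+10 ≈ 18.85
(b) With a = (rₚ + rₐ)/2 = 3.08805e+11 m, vₚ = √(GM (2/rₚ − 1/a)) = √(1.398e+16 · (2/3.111e+10 − 1/3.08805e+11)) m/s ≈ 923.8 m/s
(c) With a = (rₚ + rₐ)/2 = 3.08805e+11 m, ε = −GM/(2a) = −1.398e+16/(2 · 3.08805e+11) J/kg ≈ -2.264e+04 J/kg
(d) With a = (rₚ + rₐ)/2 = 3.08805e+11 m, vₐ = √(GM (2/rₐ − 1/a)) = √(1.398e+16 · (2/5.865e+11 − 1/3.08805e+11)) m/s ≈ 49 m/s
(e) From a = (rₚ + rₐ)/2 = 3.08805e+11 m and e = (rₐ − rₚ)/(rₐ + rₚ) = 0.899257, p = a(1 − e²) = 3.08805e+11 · (1 − (0.899257)²) ≈ 5.909e+10 m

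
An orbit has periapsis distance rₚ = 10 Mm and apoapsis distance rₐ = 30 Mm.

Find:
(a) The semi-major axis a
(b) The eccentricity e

Convert to SI: rₚ = 10 Mm = 1e+07 m; rₐ = 30 Mm = 3e+07 m.
(a) a = (rₚ + rₐ) / 2 = (1e+07 + 3e+07) / 2 ≈ 2e+07 m = 20 Mm.
(b) e = (rₐ − rₚ) / (rₐ + rₚ) = (3e+07 − 1e+07) / (3e+07 + 1e+07) ≈ 0.5.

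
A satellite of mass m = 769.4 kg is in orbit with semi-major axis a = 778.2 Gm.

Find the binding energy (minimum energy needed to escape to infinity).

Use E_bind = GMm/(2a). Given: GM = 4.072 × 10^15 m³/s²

Convert to SI: a = 778.2 Gm = 7.782e+11 m.
Total orbital energy is E = −GMm/(2a); binding energy is E_bind = −E = GMm/(2a).
E_bind = 4.072e+15 · 769.4 / (2 · 7.782e+11) J ≈ 2.013e+06 J = 2.013 MJ.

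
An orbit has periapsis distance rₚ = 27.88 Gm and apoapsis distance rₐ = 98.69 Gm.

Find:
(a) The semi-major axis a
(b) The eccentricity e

Convert to SI: rₚ = 27.88 Gm = 2.788e+10 m; rₐ = 98.69 Gm = 9.869e+10 m.
(a) a = (rₚ + rₐ) / 2 = (2.788e+10 + 9.869e+10) / 2 ≈ 6.328e+10 m = 63.28 Gm.
(b) e = (rₐ − rₚ) / (rₐ + rₚ) = (9.869e+10 − 2.788e+10) / (9.869e+10 + 2.788e+10) ≈ 0.5595.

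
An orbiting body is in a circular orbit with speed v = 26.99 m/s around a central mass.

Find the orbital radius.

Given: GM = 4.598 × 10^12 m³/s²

For a circular orbit, v² = GM / r, so r = GM / v².
r = 4.598e+12 / (26.99)² m ≈ 6.312e+09 m = 6.312 Gm.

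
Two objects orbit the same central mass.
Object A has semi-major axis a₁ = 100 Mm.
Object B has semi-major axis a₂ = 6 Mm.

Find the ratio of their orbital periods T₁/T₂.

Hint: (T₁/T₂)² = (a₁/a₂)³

Convert to SI: a₁ = 100 Mm = 1e+08 m; a₂ = 6 Mm = 6e+06 m.
From Kepler's third law, (T₁/T₂)² = (a₁/a₂)³, so T₁/T₂ = (a₁/a₂)^(3/2).
a₁/a₂ = 1e+08 / 6e+06 = 16.6667.
T₁/T₂ = (16.6667)^(3/2) ≈ 68.04.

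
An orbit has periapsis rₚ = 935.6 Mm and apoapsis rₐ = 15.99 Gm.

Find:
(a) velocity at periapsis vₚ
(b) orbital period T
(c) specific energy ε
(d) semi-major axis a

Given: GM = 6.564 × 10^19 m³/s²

Convert to SI: rₚ = 935.6 Mm = 9.356e+08 m; rₐ = 15.99 Gm = 1.599e+10 m.
(a) With a = (rₚ + rₐ)/2 = 8.4628e+09 m, vₚ = √(GM (2/rₚ − 1/a)) = √(6.564e+19 · (2/9.356e+08 − 1/8.4628e+09)) m/s ≈ 3.641e+05 m/s
(b) With a = (rₚ + rₐ)/2 = 8.4628e+09 m, T = 2π √(a³/GM) = 2π √((8.4628e+09)³/6.564e+19) s ≈ 6.038e+05 s
(c) With a = (rₚ + rₐ)/2 = 8.4628e+09 m, ε = −GM/(2a) = −6.564e+19/(2 · 8.4628e+09) J/kg ≈ -3.878e+09 J/kg
(d) a = (rₚ + rₐ)/2 = (9.356e+08 + 1.599e+10)/2 ≈ 8.463e+09 m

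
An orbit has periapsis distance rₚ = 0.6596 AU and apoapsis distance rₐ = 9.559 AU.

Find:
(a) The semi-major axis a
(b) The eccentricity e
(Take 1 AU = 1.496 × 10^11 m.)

Convert to SI: rₚ = 0.6596 AU = 9.86762e+10 m; rₐ = 9.559 AU = 1.43003e+12 m.
(a) a = (rₚ + rₐ) / 2 = (9.86762e+10 + 1.43003e+12) / 2 ≈ 7.644e+11 m = 5.109 AU.
(b) e = (rₐ − rₚ) / (rₐ + rₚ) = (1.43003e+12 − 9.86762e+10) / (1.43003e+12 + 9.86762e+10) ≈ 0.8709.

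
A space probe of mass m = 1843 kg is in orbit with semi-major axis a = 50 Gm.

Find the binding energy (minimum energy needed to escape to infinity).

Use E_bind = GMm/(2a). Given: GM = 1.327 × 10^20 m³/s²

Convert to SI: a = 50 Gm = 5e+10 m.
Total orbital energy is E = −GMm/(2a); binding energy is E_bind = −E = GMm/(2a).
E_bind = 1.327e+20 · 1843 / (2 · 5e+10) J ≈ 2.446e+12 J = 2.446 TJ.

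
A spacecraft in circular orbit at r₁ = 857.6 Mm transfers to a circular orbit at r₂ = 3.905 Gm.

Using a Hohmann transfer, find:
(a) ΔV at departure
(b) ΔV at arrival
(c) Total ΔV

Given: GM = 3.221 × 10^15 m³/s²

Convert to SI: r₁ = 857.6 Mm = 8.576e+08 m; r₂ = 3.905 Gm = 3.905e+09 m.
Transfer semi-major axis: a_t = (r₁ + r₂)/2 = (8.576e+08 + 3.905e+09)/2 = 2.3813e+09 m.
Circular speeds: v₁ = √(GM/r₁) = 1938 m/s, v₂ = √(GM/r₂) = 908.207 m/s.
Transfer speeds (vis-viva v² = GM(2/r − 1/a_t)): v₁ᵗ = 2481.74 m/s, v₂ᵗ = 545.03 m/s.
(a) ΔV₁ = |v₁ᵗ − v₁| ≈ 543.7 m/s = 543.7 m/s.
(b) ΔV₂ = |v₂ − v₂ᵗ| ≈ 363.2 m/s = 363.2 m/s.
(c) ΔV_total = ΔV₁ + ΔV₂ ≈ 906.9 m/s = 906.9 m/s.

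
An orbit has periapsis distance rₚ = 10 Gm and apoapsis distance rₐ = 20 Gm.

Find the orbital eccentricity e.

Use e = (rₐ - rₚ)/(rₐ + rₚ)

Convert to SI: rₚ = 10 Gm = 1e+10 m; rₐ = 20 Gm = 2e+10 m.
e = (rₐ − rₚ) / (rₐ + rₚ).
e = (2e+10 − 1e+10) / (2e+10 + 1e+10) = 1e+10 / 3e+10 ≈ 0.3333.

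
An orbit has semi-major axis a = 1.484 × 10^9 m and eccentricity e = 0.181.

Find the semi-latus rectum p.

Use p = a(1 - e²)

p = a (1 − e²).
p = 1.484e+09 · (1 − (0.181)²) = 1.484e+09 · 0.967239 ≈ 1.435e+09 m = 1.435 × 10^9 m.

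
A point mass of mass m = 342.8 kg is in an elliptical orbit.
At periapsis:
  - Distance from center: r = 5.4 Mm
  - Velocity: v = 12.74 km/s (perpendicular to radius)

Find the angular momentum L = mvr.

Convert to SI: r = 5.4 Mm = 5.4e+06 m; v = 12.74 km/s = 12740 m/s.
Since v is perpendicular to r, L = m · v · r.
L = 342.8 · 12740 · 5.4e+06 kg·m²/s ≈ 2.358e+13 kg·m²/s.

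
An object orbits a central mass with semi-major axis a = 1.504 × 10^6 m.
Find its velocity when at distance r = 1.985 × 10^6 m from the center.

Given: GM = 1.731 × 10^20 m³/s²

Vis-viva: v = √(GM · (2/r − 1/a)).
2/r − 1/a = 2/1.985e+06 − 1/1.504e+06 = 3.42663e-07 m⁻¹.
v = √(1.731e+20 · 3.42663e-07) m/s ≈ 7.702e+06 m/s = 7702 km/s.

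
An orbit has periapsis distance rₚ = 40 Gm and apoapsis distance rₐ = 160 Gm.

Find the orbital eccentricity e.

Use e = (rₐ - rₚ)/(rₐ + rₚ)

Convert to SI: rₚ = 40 Gm = 4e+10 m; rₐ = 160 Gm = 1.6e+11 m.
e = (rₐ − rₚ) / (rₐ + rₚ).
e = (1.6e+11 − 4e+10) / (1.6e+11 + 4e+10) = 1.2e+11 / 2e+11 ≈ 0.6.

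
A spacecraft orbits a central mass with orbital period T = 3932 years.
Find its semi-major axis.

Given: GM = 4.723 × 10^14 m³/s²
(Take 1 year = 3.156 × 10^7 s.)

Convert to SI: T = 3932 years = 1.24094e+11 s.
Invert Kepler's third law: a = (GM · T² / (4π²))^(1/3).
Substituting T = 1.24094e+11 s and GM = 4.723e+14 m³/s²:
a = (4.723e+14 · (1.24094e+11)² / (4π²))^(1/3) m
a ≈ 5.69e+11 m = 569 Gm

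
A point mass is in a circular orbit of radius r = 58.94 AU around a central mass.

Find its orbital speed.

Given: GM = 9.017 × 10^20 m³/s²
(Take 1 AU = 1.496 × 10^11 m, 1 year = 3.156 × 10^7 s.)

Convert to SI: r = 58.94 AU = 8.81742e+12 m.
For a circular orbit, gravity supplies the centripetal force, so v = √(GM / r).
v = √(9.017e+20 / 8.81742e+12) m/s ≈ 1.011e+04 m/s = 2.133 AU/year.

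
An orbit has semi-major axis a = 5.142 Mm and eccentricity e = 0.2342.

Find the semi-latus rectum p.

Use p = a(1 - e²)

Convert to SI: a = 5.142 Mm = 5.142e+06 m.
p = a (1 − e²).
p = 5.142e+06 · (1 − (0.2342)²) = 5.142e+06 · 0.94515 ≈ 4.86e+06 m = 4.86 Mm.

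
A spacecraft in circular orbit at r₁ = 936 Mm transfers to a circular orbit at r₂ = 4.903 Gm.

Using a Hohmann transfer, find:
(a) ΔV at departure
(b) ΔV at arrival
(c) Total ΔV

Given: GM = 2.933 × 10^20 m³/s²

Convert to SI: r₁ = 936 Mm = 9.36e+08 m; r₂ = 4.903 Gm = 4.903e+09 m.
Transfer semi-major axis: a_t = (r₁ + r₂)/2 = (9.36e+08 + 4.903e+09)/2 = 2.9195e+09 m.
Circular speeds: v₁ = √(GM/r₁) = 559781 m/s, v₂ = √(GM/r₂) = 244582 m/s.
Transfer speeds (vis-viva v² = GM(2/r − 1/a_t)): v₁ᵗ = 725429 m/s, v₂ᵗ = 138487 m/s.
(a) ΔV₁ = |v₁ᵗ − v₁| ≈ 1.656e+05 m/s = 165.6 km/s.
(b) ΔV₂ = |v₂ − v₂ᵗ| ≈ 1.061e+05 m/s = 106.1 km/s.
(c) ΔV_total = ΔV₁ + ΔV₂ ≈ 2.717e+05 m/s = 271.7 km/s.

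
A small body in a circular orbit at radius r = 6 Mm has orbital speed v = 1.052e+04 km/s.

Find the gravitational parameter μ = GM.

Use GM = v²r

Convert to SI: r = 6 Mm = 6e+06 m; v = 1.052e+04 km/s = 1.052e+07 m/s.
For a circular orbit v² = GM/r, so GM = v² · r.
GM = (1.052e+07)² · 6e+06 m³/s² ≈ 6.64e+20 m³/s² = 6.64 × 10^20 m³/s².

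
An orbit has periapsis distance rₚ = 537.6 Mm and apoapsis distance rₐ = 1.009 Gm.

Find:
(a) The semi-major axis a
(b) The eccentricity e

Convert to SI: rₚ = 537.6 Mm = 5.376e+08 m; rₐ = 1.009 Gm = 1.009e+09 m.
(a) a = (rₚ + rₐ) / 2 = (5.376e+08 + 1.009e+09) / 2 ≈ 7.733e+08 m = 773.3 Mm.
(b) e = (rₐ − rₚ) / (rₐ + rₚ) = (1.009e+09 − 5.376e+08) / (1.009e+09 + 5.376e+08) ≈ 0.3048.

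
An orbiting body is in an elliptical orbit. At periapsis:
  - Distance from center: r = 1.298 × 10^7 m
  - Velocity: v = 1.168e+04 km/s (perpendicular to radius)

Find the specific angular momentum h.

Convert to SI: v = 1.168e+04 km/s = 1.168e+07 m/s.
With v perpendicular to r, h = r · v.
h = 1.298e+07 · 1.168e+07 m²/s ≈ 1.516e+14 m²/s.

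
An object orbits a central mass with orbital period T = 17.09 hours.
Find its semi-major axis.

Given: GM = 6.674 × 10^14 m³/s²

Convert to SI: T = 17.09 hours = 61524 s.
Invert Kepler's third law: a = (GM · T² / (4π²))^(1/3).
Substituting T = 61524 s and GM = 6.674e+14 m³/s²:
a = (6.674e+14 · (61524)² / (4π²))^(1/3) m
a ≈ 4e+07 m = 40 Mm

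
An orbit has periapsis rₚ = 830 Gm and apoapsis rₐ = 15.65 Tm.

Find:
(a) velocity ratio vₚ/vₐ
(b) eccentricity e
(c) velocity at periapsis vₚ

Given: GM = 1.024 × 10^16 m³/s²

Convert to SI: rₚ = 830 Gm = 8.3e+11 m; rₐ = 15.65 Tm = 1.565e+13 m.
(a) Conservation of angular momentum (rₚvₚ = rₐvₐ) gives vₚ/vₐ = rₐ/rₚ = 1.565e+13/8.3e+11 ≈ 18.86
(b) e = (rₐ − rₚ)/(rₐ + rₚ) = (1.565e+13 − 8.3e+11)/(1.565e+13 + 8.3e+11) ≈ 0.8993
(c) With a = (rₚ + rₐ)/2 = 8.24e+12 m, vₚ = √(GM (2/rₚ − 1/a)) = √(1.024e+16 · (2/8.3e+11 − 1/8.24e+12)) m/s ≈ 153.1 m/s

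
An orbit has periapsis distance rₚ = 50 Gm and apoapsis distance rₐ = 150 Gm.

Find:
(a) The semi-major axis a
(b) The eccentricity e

Convert to SI: rₚ = 50 Gm = 5e+10 m; rₐ = 150 Gm = 1.5e+11 m.
(a) a = (rₚ + rₐ) / 2 = (5e+10 + 1.5e+11) / 2 ≈ 1e+11 m = 100 Gm.
(b) e = (rₐ − rₚ) / (rₐ + rₚ) = (1.5e+11 − 5e+10) / (1.5e+11 + 5e+10) ≈ 0.5.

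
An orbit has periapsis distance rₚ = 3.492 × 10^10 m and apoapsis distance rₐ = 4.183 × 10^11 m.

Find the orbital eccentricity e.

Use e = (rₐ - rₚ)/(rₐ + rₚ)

e = (rₐ − rₚ) / (rₐ + rₚ).
e = (4.183e+11 − 3.492e+10) / (4.183e+11 + 3.492e+10) = 3.8338e+11 / 4.5322e+11 ≈ 0.8459.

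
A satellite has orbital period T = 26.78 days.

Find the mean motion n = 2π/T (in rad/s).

Convert to SI: T = 26.78 days = 2.31379e+06 s.
n = 2π / T.
n = 2π / 2.31379e+06 s ≈ 2.716e-06 rad/s.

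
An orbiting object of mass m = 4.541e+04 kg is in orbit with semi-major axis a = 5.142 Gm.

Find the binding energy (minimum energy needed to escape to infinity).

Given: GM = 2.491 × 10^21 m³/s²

Convert to SI: a = 5.142 Gm = 5.142e+09 m.
Total orbital energy is E = −GMm/(2a); binding energy is E_bind = −E = GMm/(2a).
E_bind = 2.491e+21 · 4.541e+04 / (2 · 5.142e+09) J ≈ 1.1e+16 J = 11 PJ.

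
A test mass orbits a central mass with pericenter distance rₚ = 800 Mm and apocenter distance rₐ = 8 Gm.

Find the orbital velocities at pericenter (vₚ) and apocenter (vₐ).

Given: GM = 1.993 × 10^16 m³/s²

Convert to SI: rₚ = 800 Mm = 8e+08 m; rₐ = 8 Gm = 8e+09 m.
Use the vis-viva equation v² = GM(2/r − 1/a) with a = (rₚ + rₐ)/2 = (8e+08 + 8e+09)/2 = 4.4e+09 m.
vₚ = √(GM · (2/rₚ − 1/a)) = √(1.993e+16 · (2/8e+08 − 1/4.4e+09)) m/s ≈ 6730 m/s = 6.73 km/s.
vₐ = √(GM · (2/rₐ − 1/a)) = √(1.993e+16 · (2/8e+09 − 1/4.4e+09)) m/s ≈ 673 m/s = 673 m/s.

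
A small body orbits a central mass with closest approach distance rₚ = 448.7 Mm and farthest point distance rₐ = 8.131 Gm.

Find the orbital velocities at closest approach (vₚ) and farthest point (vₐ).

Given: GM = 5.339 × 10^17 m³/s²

Convert to SI: rₚ = 448.7 Mm = 4.487e+08 m; rₐ = 8.131 Gm = 8.131e+09 m.
Use the vis-viva equation v² = GM(2/r − 1/a) with a = (rₚ + rₐ)/2 = (4.487e+08 + 8.131e+09)/2 = 4.28985e+09 m.
vₚ = √(GM · (2/rₚ − 1/a)) = √(5.339e+17 · (2/4.487e+08 − 1/4.28985e+09)) m/s ≈ 4.749e+04 m/s = 47.49 km/s.
vₐ = √(GM · (2/rₐ − 1/a)) = √(5.339e+17 · (2/8.131e+09 − 1/4.28985e+09)) m/s ≈ 2621 m/s = 2.621 km/s.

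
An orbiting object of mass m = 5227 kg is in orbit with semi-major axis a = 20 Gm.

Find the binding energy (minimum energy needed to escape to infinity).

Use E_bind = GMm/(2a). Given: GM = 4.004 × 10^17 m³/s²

Convert to SI: a = 20 Gm = 2e+10 m.
Total orbital energy is E = −GMm/(2a); binding energy is E_bind = −E = GMm/(2a).
E_bind = 4.004e+17 · 5227 / (2 · 2e+10) J ≈ 5.232e+10 J = 52.32 GJ.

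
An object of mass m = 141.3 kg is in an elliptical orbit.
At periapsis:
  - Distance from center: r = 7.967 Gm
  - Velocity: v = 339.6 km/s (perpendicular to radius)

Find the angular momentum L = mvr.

Convert to SI: r = 7.967 Gm = 7.967e+09 m; v = 339.6 km/s = 339600 m/s.
Since v is perpendicular to r, L = m · v · r.
L = 141.3 · 339600 · 7.967e+09 kg·m²/s ≈ 3.823e+17 kg·m²/s.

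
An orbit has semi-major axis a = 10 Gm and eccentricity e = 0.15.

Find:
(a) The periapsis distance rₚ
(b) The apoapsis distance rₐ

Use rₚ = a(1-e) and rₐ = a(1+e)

Convert to SI: a = 10 Gm = 1e+10 m.
(a) rₚ = a(1 − e) = 1e+10 · (1 − 0.15) = 1e+10 · 0.85 ≈ 8.5e+09 m = 8.5 Gm.
(b) rₐ = a(1 + e) = 1e+10 · (1 + 0.15) = 1e+10 · 1.15 ≈ 1.15e+10 m = 11.5 Gm.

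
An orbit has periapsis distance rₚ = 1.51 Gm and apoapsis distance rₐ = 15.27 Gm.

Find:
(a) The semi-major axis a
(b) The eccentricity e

Convert to SI: rₚ = 1.51 Gm = 1.51e+09 m; rₐ = 15.27 Gm = 1.527e+10 m.
(a) a = (rₚ + rₐ) / 2 = (1.51e+09 + 1.527e+10) / 2 ≈ 8.39e+09 m = 8.39 Gm.
(b) e = (rₐ − rₚ) / (rₐ + rₚ) = (1.527e+10 − 1.51e+09) / (1.527e+10 + 1.51e+09) ≈ 0.82.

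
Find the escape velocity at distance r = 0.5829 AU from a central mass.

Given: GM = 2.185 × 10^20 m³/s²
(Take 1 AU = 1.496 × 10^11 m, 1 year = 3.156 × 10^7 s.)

Convert to SI: r = 0.5829 AU = 8.72018e+10 m.
Escape velocity comes from setting total energy to zero: ½v² − GM/r = 0 ⇒ v_esc = √(2GM / r).
v_esc = √(2 · 2.185e+20 / 8.72018e+10) m/s ≈ 7.079e+04 m/s = 14.93 AU/year.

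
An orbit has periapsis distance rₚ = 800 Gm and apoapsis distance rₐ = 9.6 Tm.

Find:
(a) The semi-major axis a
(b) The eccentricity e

Convert to SI: rₚ = 800 Gm = 8e+11 m; rₐ = 9.6 Tm = 9.6e+12 m.
(a) a = (rₚ + rₐ) / 2 = (8e+11 + 9.6e+12) / 2 ≈ 5.2e+12 m = 5.2 Tm.
(b) e = (rₐ − rₚ) / (rₐ + rₚ) = (9.6e+12 − 8e+11) / (9.6e+12 + 8e+11) ≈ 0.8462.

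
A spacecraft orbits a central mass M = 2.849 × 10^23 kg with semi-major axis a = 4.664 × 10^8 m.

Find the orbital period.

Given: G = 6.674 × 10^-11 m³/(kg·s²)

GM = G · M = 6.674e-11 · 2.849e+23 = 1.90142e+13 m³/s².
Kepler's third law: T = 2π √(a³ / GM).
Substituting a = 4.664e+08 m and GM = 1.90142e+13 m³/s²:
T = 2π √((4.664e+08)³ / 1.90142e+13) s
T ≈ 1.451e+07 s = 168 days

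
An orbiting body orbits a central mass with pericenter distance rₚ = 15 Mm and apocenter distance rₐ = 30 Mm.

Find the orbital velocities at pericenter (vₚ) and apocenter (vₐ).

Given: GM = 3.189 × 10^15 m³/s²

Convert to SI: rₚ = 15 Mm = 1.5e+07 m; rₐ = 30 Mm = 3e+07 m.
Use the vis-viva equation v² = GM(2/r − 1/a) with a = (rₚ + rₐ)/2 = (1.5e+07 + 3e+07)/2 = 2.25e+07 m.
vₚ = √(GM · (2/rₚ − 1/a)) = √(3.189e+15 · (2/1.5e+07 − 1/2.25e+07)) m/s ≈ 1.684e+04 m/s = 16.84 km/s.
vₐ = √(GM · (2/rₐ − 1/a)) = √(3.189e+15 · (2/3e+07 − 1/2.25e+07)) m/s ≈ 8418 m/s = 8.418 km/s.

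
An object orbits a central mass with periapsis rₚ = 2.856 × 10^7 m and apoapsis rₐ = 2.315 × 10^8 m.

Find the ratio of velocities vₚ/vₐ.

Conservation of angular momentum gives rₚvₚ = rₐvₐ, so vₚ/vₐ = rₐ/rₚ.
vₚ/vₐ = 2.315e+08 / 2.856e+07 ≈ 8.106.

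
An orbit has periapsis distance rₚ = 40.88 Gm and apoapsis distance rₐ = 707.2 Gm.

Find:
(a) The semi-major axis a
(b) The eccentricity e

Convert to SI: rₚ = 40.88 Gm = 4.088e+10 m; rₐ = 707.2 Gm = 7.072e+11 m.
(a) a = (rₚ + rₐ) / 2 = (4.088e+10 + 7.072e+11) / 2 ≈ 3.74e+11 m = 374 Gm.
(b) e = (rₐ − rₚ) / (rₐ + rₚ) = (7.072e+11 − 4.088e+10) / (7.072e+11 + 4.088e+10) ≈ 0.8907.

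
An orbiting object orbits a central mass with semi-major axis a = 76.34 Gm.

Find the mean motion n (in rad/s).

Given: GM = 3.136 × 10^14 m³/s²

Convert to SI: a = 76.34 Gm = 7.634e+10 m.
n = √(GM / a³).
n = √(3.136e+14 / (7.634e+10)³) rad/s ≈ 8.396e-10 rad/s.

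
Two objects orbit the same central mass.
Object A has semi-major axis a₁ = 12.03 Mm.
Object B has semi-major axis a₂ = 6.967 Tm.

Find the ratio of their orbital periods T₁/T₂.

Convert to SI: a₁ = 12.03 Mm = 1.203e+07 m; a₂ = 6.967 Tm = 6.967e+12 m.
From Kepler's third law, (T₁/T₂)² = (a₁/a₂)³, so T₁/T₂ = (a₁/a₂)^(3/2).
a₁/a₂ = 1.203e+07 / 6.967e+12 = 1.72671e-06.
T₁/T₂ = (1.72671e-06)^(3/2) ≈ 2.269e-09.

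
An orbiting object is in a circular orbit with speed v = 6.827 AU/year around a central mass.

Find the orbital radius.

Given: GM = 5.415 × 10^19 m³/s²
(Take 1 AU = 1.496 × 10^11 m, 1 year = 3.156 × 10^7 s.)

Convert to SI: v = 6.827 AU/year = 32361.2 m/s.
For a circular orbit, v² = GM / r, so r = GM / v².
r = 5.415e+19 / (32361.2)² m ≈ 5.171e+10 m = 0.3456 AU.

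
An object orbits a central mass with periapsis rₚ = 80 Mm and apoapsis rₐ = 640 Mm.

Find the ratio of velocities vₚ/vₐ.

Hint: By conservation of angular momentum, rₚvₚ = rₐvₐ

Convert to SI: rₚ = 80 Mm = 8e+07 m; rₐ = 640 Mm = 6.4e+08 m.
Conservation of angular momentum gives rₚvₚ = rₐvₐ, so vₚ/vₐ = rₐ/rₚ.
vₚ/vₐ = 6.4e+08 / 8e+07 ≈ 8.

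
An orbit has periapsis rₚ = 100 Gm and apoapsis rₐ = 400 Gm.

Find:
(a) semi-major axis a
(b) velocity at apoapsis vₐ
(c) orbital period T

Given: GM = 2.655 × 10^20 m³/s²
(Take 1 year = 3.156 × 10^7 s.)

Convert to SI: rₚ = 100 Gm = 1e+11 m; rₐ = 400 Gm = 4e+11 m.
(a) a = (rₚ + rₐ)/2 = (1e+11 + 4e+11)/2 ≈ 2.5e+11 m
(b) With a = (rₚ + rₐ)/2 = 2.5e+11 m, vₐ = √(GM (2/rₐ − 1/a)) = √(2.655e+20 · (2/4e+11 − 1/2.5e+11)) m/s ≈ 1.629e+04 m/s
(c) With a = (rₚ + rₐ)/2 = 2.5e+11 m, T = 2π √(a³/GM) = 2π √((2.5e+11)³/2.655e+20) s ≈ 4.82e+07 s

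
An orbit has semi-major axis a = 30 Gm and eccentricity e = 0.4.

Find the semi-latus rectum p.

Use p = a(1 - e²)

Convert to SI: a = 30 Gm = 3e+10 m.
p = a (1 − e²).
p = 3e+10 · (1 − (0.4)²) = 3e+10 · 0.84 ≈ 2.52e+10 m = 25.2 Gm.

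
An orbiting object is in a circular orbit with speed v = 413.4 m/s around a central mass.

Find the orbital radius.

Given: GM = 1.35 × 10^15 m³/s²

For a circular orbit, v² = GM / r, so r = GM / v².
r = 1.35e+15 / (413.4)² m ≈ 7.899e+09 m = 7.899 Gm.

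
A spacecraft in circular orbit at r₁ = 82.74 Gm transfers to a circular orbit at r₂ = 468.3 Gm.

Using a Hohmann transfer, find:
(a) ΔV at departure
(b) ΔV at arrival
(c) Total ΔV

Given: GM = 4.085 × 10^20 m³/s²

Convert to SI: r₁ = 82.74 Gm = 8.274e+10 m; r₂ = 468.3 Gm = 4.683e+11 m.
Transfer semi-major axis: a_t = (r₁ + r₂)/2 = (8.274e+10 + 4.683e+11)/2 = 2.7552e+11 m.
Circular speeds: v₁ = √(GM/r₁) = 70264.9 m/s, v₂ = √(GM/r₂) = 29534.8 m/s.
Transfer speeds (vis-viva v² = GM(2/r − 1/a_t)): v₁ᵗ = 91606 m/s, v₂ᵗ = 16185.1 m/s.
(a) ΔV₁ = |v₁ᵗ − v₁| ≈ 2.134e+04 m/s = 21.34 km/s.
(b) ΔV₂ = |v₂ − v₂ᵗ| ≈ 1.335e+04 m/s = 13.35 km/s.
(c) ΔV_total = ΔV₁ + ΔV₂ ≈ 3.469e+04 m/s = 34.69 km/s.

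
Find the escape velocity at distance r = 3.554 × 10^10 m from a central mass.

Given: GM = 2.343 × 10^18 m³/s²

Escape velocity comes from setting total energy to zero: ½v² − GM/r = 0 ⇒ v_esc = √(2GM / r).
v_esc = √(2 · 2.343e+18 / 3.554e+10) m/s ≈ 1.148e+04 m/s = 11.48 km/s.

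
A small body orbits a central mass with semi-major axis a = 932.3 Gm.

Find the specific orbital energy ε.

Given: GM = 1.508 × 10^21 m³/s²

Convert to SI: a = 932.3 Gm = 9.323e+11 m.
ε = −GM / (2a).
ε = −1.508e+21 / (2 · 9.323e+11) J/kg ≈ -8.088e+08 J/kg = -808.8 MJ/kg.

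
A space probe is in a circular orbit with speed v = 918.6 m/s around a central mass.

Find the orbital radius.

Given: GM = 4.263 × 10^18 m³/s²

For a circular orbit, v² = GM / r, so r = GM / v².
r = 4.263e+18 / (918.6)² m ≈ 5.052e+12 m = 5.052 Tm.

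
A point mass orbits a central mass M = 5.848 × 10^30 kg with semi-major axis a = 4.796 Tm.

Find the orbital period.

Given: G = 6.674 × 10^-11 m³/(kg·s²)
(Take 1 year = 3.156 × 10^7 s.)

Convert to SI: a = 4.796 Tm = 4.796e+12 m.
GM = G · M = 6.674e-11 · 5.848e+30 = 3.90296e+20 m³/s².
Kepler's third law: T = 2π √(a³ / GM).
Substituting a = 4.796e+12 m and GM = 3.90296e+20 m³/s²:
T = 2π √((4.796e+12)³ / 3.90296e+20) s
T ≈ 3.34e+09 s = 105.8 years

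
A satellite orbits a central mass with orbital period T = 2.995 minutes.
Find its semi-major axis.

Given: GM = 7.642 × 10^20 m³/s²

Convert to SI: T = 2.995 minutes = 179.7 s.
Invert Kepler's third law: a = (GM · T² / (4π²))^(1/3).
Substituting T = 179.7 s and GM = 7.642e+20 m³/s²:
a = (7.642e+20 · (179.7)² / (4π²))^(1/3) m
a ≈ 8.55e+07 m = 85.5 Mm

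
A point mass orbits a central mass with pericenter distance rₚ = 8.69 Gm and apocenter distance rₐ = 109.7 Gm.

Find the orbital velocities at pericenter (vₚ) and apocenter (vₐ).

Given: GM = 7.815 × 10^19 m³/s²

Convert to SI: rₚ = 8.69 Gm = 8.69e+09 m; rₐ = 109.7 Gm = 1.097e+11 m.
Use the vis-viva equation v² = GM(2/r − 1/a) with a = (rₚ + rₐ)/2 = (8.69e+09 + 1.097e+11)/2 = 5.9195e+10 m.
vₚ = √(GM · (2/rₚ − 1/a)) = √(7.815e+19 · (2/8.69e+09 − 1/5.9195e+10)) m/s ≈ 1.291e+05 m/s = 129.1 km/s.
vₐ = √(GM · (2/rₐ − 1/a)) = √(7.815e+19 · (2/1.097e+11 − 1/5.9195e+10)) m/s ≈ 1.023e+04 m/s = 10.23 km/s.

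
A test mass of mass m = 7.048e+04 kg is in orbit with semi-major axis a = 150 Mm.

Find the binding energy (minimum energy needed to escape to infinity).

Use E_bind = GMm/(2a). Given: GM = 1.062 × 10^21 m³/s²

Convert to SI: a = 150 Mm = 1.5e+08 m.
Total orbital energy is E = −GMm/(2a); binding energy is E_bind = −E = GMm/(2a).
E_bind = 1.062e+21 · 7.048e+04 / (2 · 1.5e+08) J ≈ 2.495e+17 J = 249.5 PJ.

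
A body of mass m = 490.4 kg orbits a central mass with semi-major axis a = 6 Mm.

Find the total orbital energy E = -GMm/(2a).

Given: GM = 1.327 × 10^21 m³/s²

Convert to SI: a = 6 Mm = 6e+06 m.
E = −GMm / (2a).
E = −1.327e+21 · 490.4 / (2 · 6e+06) J ≈ -5.423e+16 J = -54.23 PJ.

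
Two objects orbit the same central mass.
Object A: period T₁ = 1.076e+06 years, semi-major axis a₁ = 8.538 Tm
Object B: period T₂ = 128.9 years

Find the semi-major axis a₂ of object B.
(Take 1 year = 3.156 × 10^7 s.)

Convert to SI: T₁ = 1.076e+06 years = 3.39586e+13 s; a₁ = 8.538 Tm = 8.538e+12 m; T₂ = 128.9 years = 4.06808e+09 s.
Kepler's third law: (T₁/T₂)² = (a₁/a₂)³ ⇒ a₂ = a₁ · (T₂/T₁)^(2/3).
T₂/T₁ = 4.06808e+09 / 3.39586e+13 = 0.000119796.
a₂ = 8.538e+12 · (0.000119796)^(2/3) m ≈ 2.075e+10 m = 20.75 Gm.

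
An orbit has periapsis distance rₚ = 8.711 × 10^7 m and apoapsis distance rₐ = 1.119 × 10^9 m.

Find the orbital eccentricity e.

e = (rₐ − rₚ) / (rₐ + rₚ).
e = (1.119e+09 − 8.711e+07) / (1.119e+09 + 8.711e+07) = 1.03189e+09 / 1.20611e+09 ≈ 0.8556.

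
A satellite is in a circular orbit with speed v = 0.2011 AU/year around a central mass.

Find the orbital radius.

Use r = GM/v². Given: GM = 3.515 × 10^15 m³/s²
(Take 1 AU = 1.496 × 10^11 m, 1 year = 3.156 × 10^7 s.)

Convert to SI: v = 0.2011 AU/year = 953.25 m/s.
For a circular orbit, v² = GM / r, so r = GM / v².
r = 3.515e+15 / (953.25)² m ≈ 3.868e+09 m = 0.02586 AU.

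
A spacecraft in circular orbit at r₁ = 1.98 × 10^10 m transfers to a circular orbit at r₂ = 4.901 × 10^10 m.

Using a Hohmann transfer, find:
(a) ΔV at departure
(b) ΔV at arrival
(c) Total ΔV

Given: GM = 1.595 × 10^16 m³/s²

Transfer semi-major axis: a_t = (r₁ + r₂)/2 = (1.98e+10 + 4.901e+10)/2 = 3.4405e+10 m.
Circular speeds: v₁ = √(GM/r₁) = 897.527 m/s, v₂ = √(GM/r₂) = 570.477 m/s.
Transfer speeds (vis-viva v² = GM(2/r − 1/a_t)): v₁ᵗ = 1071.22 m/s, v₂ᵗ = 432.773 m/s.
(a) ΔV₁ = |v₁ᵗ − v₁| ≈ 173.7 m/s = 173.7 m/s.
(b) ΔV₂ = |v₂ − v₂ᵗ| ≈ 137.7 m/s = 137.7 m/s.
(c) ΔV_total = ΔV₁ + ΔV₂ ≈ 311.4 m/s = 311.4 m/s.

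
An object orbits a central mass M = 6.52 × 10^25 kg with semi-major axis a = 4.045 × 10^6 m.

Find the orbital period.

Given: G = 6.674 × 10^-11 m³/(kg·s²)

GM = G · M = 6.674e-11 · 6.52e+25 = 4.35145e+15 m³/s².
Kepler's third law: T = 2π √(a³ / GM).
Substituting a = 4.045e+06 m and GM = 4.35145e+15 m³/s²:
T = 2π √((4.045e+06)³ / 4.35145e+15) s
T ≈ 774.9 s = 12.91 minutes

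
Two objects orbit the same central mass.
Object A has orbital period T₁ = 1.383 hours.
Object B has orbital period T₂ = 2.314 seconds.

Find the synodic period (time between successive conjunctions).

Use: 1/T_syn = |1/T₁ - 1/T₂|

Convert to SI: T₁ = 1.383 hours = 4978.8 s.
T_syn = |T₁ · T₂ / (T₁ − T₂)|.
T_syn = |4978.8 · 2.314 / (4978.8 − 2.314)| s ≈ 2.315 s = 2.315 seconds.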